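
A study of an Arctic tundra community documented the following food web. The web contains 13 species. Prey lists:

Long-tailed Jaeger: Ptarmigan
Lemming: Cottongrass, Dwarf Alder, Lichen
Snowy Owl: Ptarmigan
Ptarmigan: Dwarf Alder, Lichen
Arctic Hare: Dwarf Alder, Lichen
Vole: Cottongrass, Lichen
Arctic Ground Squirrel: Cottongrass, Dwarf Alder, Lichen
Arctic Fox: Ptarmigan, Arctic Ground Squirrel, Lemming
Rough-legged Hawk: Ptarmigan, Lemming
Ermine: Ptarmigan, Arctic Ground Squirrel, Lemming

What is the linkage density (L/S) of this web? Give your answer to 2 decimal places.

There are L = 22 links among S = 13 species.
L/S = 22/13 = 1.6923 ≈ 1.69.

L/S = 1.69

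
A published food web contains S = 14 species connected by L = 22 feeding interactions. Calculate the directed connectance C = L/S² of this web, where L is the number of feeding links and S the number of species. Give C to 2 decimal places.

C = 0.11

The web has S = 14 species and L = 22 feeding links.
C = L / S² = 22 / 196 = 0.1122 ≈ 0.11.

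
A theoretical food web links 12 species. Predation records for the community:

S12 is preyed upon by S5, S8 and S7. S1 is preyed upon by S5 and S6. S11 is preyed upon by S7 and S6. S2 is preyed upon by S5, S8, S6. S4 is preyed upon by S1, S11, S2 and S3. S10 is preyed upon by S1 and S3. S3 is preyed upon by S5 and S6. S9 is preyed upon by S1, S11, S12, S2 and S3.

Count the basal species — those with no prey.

3

Basal species (no prey listed): S9, S4, S10.
Count: 3.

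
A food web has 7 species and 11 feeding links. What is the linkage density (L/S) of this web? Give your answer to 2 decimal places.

L/S = 1.57

There are L = 11 links among S = 7 species.
L/S = 11/7 = 1.5714 ≈ 1.57.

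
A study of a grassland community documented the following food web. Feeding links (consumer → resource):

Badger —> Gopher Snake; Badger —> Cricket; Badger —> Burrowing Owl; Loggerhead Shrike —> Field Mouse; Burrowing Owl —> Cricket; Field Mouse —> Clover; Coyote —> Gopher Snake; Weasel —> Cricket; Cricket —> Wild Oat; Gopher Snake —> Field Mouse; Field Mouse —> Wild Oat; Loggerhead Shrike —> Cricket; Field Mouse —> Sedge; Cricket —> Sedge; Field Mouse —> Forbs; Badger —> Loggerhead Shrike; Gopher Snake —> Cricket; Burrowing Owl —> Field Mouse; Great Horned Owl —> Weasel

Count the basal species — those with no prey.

Basal species (no prey listed): Sedge, Clover, Wild Oat, Forbs.
Count: 4.

4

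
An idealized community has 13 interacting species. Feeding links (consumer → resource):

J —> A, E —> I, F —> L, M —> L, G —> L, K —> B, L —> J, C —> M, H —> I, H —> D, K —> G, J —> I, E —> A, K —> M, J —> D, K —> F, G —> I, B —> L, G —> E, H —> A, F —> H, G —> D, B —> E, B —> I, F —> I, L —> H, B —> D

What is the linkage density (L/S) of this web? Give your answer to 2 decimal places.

There are L = 27 links among S = 13 species.
L/S = 27/13 = 2.0769 ≈ 2.08.

L/S = 2.08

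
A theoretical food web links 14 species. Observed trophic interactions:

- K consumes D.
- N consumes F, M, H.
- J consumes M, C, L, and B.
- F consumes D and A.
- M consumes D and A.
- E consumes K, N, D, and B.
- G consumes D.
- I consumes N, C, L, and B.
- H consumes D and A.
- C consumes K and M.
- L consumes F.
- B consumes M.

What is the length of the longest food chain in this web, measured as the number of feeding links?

3 links

One longest chain: A → M → C → J.
It has 4 species and 3 links.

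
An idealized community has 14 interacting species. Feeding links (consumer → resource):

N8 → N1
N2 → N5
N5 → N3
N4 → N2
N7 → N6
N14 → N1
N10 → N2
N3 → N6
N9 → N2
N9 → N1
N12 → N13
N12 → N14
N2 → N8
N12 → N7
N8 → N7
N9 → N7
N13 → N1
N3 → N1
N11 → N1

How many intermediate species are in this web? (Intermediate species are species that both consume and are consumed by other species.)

7

Intermediate species (has both prey and predators): N3, N13, N7, N14, N8, N5, N2.
Count: 7.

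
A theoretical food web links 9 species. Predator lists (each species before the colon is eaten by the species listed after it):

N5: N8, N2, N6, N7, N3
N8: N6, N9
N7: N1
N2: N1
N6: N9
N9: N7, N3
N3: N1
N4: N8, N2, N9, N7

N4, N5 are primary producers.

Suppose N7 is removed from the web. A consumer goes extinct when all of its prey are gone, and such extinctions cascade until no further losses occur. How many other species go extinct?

Remove N7.
Every predator of it retains at least one other prey: N1 still has N2, N3.
No consumer loses all prey, so no secondary extinctions occur.

0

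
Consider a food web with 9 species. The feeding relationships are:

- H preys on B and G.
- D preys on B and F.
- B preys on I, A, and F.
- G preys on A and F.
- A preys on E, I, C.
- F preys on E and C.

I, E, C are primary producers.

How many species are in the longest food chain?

4 species

One longest chain: I → A → G → H.
It has 4 species and 3 links.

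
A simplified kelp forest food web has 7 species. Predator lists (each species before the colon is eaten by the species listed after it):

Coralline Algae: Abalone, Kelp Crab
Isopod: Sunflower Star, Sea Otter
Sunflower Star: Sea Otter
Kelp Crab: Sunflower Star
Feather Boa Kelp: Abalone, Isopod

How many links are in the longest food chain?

One longest chain: Feather Boa Kelp → Isopod → Sunflower Star → Sea Otter.
It has 4 species and 3 links.

3 links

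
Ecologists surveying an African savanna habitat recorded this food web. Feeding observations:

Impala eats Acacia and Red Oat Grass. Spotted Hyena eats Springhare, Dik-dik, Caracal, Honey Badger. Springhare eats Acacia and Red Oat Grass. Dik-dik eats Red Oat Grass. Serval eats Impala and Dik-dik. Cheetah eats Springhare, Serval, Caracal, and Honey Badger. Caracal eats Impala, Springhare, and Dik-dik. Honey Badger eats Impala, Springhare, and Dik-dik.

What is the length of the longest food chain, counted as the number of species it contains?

4 species

One longest chain: Red Oat Grass → Impala → Honey Badger → Cheetah.
It has 4 species and 3 links.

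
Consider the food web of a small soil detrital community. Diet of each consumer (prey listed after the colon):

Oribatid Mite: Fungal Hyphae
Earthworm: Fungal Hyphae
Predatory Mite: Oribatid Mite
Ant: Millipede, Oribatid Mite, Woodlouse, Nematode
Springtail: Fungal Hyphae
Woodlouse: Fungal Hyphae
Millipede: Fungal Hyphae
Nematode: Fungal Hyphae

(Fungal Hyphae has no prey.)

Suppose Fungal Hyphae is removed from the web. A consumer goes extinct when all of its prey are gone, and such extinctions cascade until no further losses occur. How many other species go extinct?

Remove Fungal Hyphae.
Round 1: Millipede (all prey gone), Oribatid Mite (all prey gone), Earthworm (all prey gone), Woodlouse (all prey gone), Nematode (all prey gone), Springtail (all prey gone) → extinct.
Round 2: Ant (all prey gone), Predatory Mite (all prey gone) → extinct.
No further losses. Total secondary extinctions: 8.

8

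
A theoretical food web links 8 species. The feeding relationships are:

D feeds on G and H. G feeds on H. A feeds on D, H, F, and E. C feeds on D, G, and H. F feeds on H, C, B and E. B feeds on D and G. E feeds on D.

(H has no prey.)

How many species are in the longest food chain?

6 species

One longest chain: H → G → D → B → F → A.
It has 6 species and 5 links.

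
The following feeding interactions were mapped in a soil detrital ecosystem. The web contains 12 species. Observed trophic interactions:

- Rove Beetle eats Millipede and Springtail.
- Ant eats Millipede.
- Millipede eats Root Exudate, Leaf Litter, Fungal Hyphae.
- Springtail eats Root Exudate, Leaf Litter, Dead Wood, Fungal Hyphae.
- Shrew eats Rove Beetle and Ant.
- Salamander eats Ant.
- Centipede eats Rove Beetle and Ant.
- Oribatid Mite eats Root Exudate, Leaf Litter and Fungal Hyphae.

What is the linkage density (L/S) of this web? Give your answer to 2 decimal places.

L/S = 1.50

There are L = 18 links among S = 12 species.
L/S = 18/12 = 1.5000 ≈ 1.50.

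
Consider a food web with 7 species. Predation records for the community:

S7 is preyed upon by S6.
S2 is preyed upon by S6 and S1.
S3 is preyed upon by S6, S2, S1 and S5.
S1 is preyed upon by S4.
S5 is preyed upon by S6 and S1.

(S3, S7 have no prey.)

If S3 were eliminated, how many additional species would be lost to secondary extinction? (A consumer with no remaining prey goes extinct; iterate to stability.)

4

Remove S3.
Round 1: S5 (all prey gone), S2 (all prey gone) → extinct.
Round 2: S1 (all prey gone) → extinct.
Round 3: S4 (all prey gone) → extinct.
No further losses. Total secondary extinctions: 4.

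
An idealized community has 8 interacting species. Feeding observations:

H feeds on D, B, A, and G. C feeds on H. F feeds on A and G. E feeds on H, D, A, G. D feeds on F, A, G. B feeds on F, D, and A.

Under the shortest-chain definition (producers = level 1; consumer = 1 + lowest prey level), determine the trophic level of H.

G is a producer → level 1.
H eats G → level 2.

Trophic level 2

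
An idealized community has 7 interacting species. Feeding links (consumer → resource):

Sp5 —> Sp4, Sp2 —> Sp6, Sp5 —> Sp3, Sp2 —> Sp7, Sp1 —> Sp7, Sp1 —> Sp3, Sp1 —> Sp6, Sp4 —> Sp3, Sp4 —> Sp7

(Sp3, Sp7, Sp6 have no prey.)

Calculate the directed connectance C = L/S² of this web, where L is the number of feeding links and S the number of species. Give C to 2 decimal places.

The web has S = 7 species and L = 9 feeding links.
C = L / S² = 9 / 49 = 0.1837 ≈ 0.18.

C = 0.18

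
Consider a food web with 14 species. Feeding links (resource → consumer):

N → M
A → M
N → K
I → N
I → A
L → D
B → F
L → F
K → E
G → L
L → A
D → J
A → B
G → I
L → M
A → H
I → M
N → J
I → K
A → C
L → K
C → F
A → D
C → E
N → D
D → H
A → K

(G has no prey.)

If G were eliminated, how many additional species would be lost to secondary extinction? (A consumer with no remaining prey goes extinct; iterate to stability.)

13

Remove G.
Round 1: I (all prey gone), L (all prey gone) → extinct.
Round 2: N (all prey gone), A (all prey gone) → extinct.
Round 3: M (all prey gone), C (all prey gone), B (all prey gone), K (all prey gone), D (all prey gone) → extinct.
Round 4: E (all prey gone), H (all prey gone), J (all prey gone), F (all prey gone) → extinct.
No further losses. Total secondary extinctions: 13.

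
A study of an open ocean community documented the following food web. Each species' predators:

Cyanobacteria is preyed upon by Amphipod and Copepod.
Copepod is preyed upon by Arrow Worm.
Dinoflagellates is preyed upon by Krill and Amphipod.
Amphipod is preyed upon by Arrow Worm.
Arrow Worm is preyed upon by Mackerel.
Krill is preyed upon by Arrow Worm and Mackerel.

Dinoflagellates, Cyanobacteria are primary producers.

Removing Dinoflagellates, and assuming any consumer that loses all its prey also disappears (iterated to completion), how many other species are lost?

1

Remove Dinoflagellates.
Round 1: Krill (all prey gone) → extinct.
No further losses. Total secondary extinctions: 1.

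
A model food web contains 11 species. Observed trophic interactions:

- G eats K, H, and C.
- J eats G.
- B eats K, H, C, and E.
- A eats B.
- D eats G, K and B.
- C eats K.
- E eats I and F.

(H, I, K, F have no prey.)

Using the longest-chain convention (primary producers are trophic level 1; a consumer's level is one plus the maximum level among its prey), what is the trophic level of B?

Trophic level 3

K is a producer → level 1.
C eats K → level 2.
B eats C (level 2); other prey at levels: H 1, K 1, E 2 → level 3.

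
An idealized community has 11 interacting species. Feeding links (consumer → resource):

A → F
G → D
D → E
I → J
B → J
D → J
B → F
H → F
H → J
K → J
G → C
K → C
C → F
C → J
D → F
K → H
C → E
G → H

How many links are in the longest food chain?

One longest chain: F → H → G.
It has 3 species and 2 links.

2 links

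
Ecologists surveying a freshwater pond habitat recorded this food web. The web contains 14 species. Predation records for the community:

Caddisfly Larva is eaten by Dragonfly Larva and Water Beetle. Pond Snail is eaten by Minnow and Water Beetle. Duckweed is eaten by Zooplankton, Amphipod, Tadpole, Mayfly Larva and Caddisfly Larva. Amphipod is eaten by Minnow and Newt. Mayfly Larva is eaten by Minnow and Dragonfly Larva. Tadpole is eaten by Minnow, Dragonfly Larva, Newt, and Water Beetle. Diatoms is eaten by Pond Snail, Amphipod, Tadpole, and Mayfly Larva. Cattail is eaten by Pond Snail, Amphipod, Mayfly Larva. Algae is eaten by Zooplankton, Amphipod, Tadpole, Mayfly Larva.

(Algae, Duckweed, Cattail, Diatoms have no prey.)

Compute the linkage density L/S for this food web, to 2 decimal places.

L/S = 2.00

There are L = 28 links among S = 14 species.
L/S = 28/14 = 2.0000 ≈ 2.00.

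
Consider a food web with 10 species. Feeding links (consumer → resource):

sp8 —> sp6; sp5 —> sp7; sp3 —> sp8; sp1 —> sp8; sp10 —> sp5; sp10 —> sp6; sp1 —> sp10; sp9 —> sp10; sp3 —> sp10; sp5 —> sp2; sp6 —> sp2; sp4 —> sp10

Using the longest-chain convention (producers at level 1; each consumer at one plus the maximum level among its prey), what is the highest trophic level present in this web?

4

Producers (level 1): sp7, sp2.
sp2 → sp6 → sp10 → sp9 gives sp9 level 4.
No species has a prey at level 4, so no species reaches level 5.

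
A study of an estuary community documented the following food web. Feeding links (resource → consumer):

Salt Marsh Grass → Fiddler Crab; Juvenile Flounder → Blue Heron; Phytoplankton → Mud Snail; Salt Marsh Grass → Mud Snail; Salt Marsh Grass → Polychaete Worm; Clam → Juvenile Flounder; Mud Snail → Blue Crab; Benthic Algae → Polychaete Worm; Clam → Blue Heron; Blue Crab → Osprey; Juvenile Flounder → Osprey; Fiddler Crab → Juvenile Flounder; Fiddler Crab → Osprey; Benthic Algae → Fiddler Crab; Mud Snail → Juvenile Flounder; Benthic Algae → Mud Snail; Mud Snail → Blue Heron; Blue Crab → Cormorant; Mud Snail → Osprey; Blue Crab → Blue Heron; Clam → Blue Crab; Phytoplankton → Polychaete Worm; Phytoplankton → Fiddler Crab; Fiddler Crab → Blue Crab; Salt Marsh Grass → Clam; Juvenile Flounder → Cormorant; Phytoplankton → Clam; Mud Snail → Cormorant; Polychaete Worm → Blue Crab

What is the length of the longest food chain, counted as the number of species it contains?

One longest chain: Salt Marsh Grass → Clam → Juvenile Flounder → Blue Heron.
It has 4 species and 3 links.

4 species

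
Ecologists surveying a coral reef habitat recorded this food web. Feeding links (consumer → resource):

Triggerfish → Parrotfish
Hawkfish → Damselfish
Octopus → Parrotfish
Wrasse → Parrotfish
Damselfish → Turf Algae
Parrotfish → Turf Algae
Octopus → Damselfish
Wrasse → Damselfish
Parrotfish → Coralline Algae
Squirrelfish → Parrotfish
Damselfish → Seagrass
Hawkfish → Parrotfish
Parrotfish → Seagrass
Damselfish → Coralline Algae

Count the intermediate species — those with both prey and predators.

2

Intermediate species (has both prey and predators): Damselfish, Parrotfish.
Count: 2.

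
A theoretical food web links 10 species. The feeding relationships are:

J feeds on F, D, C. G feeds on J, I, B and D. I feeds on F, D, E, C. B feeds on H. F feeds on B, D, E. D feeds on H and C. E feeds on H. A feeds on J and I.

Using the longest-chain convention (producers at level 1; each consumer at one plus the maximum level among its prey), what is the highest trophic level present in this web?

Producers (level 1): C, H.
H → E → F → I → A gives A level 5.
No species has a prey at level 5, so no species reaches level 6.

5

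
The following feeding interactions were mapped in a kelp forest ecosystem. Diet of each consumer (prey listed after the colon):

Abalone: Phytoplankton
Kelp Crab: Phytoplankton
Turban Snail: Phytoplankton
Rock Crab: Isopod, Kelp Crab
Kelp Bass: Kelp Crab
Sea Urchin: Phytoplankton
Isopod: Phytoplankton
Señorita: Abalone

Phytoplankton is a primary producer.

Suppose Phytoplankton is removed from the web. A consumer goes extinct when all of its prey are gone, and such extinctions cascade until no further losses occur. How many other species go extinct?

Remove Phytoplankton.
Round 1: Isopod (all prey gone), Kelp Crab (all prey gone), Turban Snail (all prey gone), Abalone (all prey gone), Sea Urchin (all prey gone) → extinct.
Round 2: Kelp Bass (all prey gone), Rock Crab (all prey gone), Señorita (all prey gone) → extinct.
No further losses. Total secondary extinctions: 8.

8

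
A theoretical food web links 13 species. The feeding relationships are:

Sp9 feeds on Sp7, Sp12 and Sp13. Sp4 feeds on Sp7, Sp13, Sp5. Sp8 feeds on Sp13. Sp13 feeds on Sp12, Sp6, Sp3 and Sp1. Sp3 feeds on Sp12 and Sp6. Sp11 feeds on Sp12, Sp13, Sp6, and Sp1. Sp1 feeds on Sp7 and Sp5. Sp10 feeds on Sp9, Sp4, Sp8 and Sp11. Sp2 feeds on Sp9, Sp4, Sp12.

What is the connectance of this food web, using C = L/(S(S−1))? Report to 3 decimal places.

The web has S = 13 species and L = 26 feeding links.
C = L / (S(S−1)) = 26 / 156 = 0.1667 ≈ 0.167.

C = 0.167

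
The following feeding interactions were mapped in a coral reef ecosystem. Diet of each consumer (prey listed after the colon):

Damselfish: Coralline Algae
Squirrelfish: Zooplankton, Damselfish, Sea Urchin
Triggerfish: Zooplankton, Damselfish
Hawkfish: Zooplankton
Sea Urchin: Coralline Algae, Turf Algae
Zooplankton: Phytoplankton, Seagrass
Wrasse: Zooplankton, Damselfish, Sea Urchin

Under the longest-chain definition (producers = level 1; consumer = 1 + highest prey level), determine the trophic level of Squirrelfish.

Phytoplankton is a producer → level 1.
Zooplankton eats Phytoplankton (level 1); other prey at levels: Seagrass 1 → level 2.
Squirrelfish eats Zooplankton (level 2); other prey at levels: Damselfish 2, Sea Urchin 2 → level 3.

Trophic level 3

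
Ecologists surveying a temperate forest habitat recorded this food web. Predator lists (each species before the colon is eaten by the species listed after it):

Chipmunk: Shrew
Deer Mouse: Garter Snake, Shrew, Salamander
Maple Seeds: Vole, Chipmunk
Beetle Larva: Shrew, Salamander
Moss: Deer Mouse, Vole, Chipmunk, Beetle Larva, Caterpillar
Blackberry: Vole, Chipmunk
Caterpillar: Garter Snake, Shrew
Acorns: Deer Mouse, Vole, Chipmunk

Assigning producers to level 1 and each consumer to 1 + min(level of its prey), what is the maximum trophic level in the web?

3

Producers (level 1): Moss, Maple Seeds, Blackberry, Acorns.
Following each consumer down to its lowest-level prey: Moss → Caterpillar → Shrew (levels 1 through 3).
All prey of Shrew (Caterpillar 2, Deer Mouse 2, Chipmunk 2, Beetle Larva 2) are at level 2 or above, so Shrew is at level 1 + 2 = 3.
Every consumer has at least one prey at level 2 or below, so none exceeds level 3.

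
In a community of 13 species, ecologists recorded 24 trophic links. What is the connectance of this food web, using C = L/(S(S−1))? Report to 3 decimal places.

The web has S = 13 species and L = 24 feeding links.
C = L / (S(S−1)) = 24 / 156 = 0.1538 ≈ 0.154.

C = 0.154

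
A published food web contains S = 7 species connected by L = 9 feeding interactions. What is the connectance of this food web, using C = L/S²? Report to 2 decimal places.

C = 0.18

The web has S = 7 species and L = 9 feeding links.
C = L / S² = 9 / 49 = 0.1837 ≈ 0.18.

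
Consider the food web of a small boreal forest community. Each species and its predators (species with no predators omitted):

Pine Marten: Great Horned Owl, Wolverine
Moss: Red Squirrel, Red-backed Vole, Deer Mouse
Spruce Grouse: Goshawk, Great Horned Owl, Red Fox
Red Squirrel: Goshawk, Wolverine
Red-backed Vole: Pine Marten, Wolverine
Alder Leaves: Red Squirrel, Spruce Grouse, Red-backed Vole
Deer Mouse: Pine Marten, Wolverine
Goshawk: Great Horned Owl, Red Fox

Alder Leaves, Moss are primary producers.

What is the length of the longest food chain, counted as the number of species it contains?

One longest chain: Alder Leaves → Red-backed Vole → Pine Marten → Great Horned Owl.
It has 4 species and 3 links.

4 species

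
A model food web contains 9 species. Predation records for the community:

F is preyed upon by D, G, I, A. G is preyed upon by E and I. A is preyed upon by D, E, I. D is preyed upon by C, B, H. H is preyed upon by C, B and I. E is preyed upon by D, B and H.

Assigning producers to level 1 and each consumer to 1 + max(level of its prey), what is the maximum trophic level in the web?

6

Producers (level 1): F.
F → A → E → D → H → B gives B level 6.
No species has a prey at level 6, so no species reaches level 7.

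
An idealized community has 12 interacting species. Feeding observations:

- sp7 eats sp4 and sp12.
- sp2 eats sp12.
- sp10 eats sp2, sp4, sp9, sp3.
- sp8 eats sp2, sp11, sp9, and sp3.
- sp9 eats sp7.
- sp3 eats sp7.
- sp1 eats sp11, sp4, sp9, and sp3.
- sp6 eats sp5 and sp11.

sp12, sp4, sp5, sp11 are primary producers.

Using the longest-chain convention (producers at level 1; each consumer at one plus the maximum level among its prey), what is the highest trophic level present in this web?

Producers (level 1): sp12, sp4, sp5, sp11.
sp12 → sp7 → sp3 → sp1 gives sp1 level 4.
No species has a prey at level 4, so no species reaches level 5.

4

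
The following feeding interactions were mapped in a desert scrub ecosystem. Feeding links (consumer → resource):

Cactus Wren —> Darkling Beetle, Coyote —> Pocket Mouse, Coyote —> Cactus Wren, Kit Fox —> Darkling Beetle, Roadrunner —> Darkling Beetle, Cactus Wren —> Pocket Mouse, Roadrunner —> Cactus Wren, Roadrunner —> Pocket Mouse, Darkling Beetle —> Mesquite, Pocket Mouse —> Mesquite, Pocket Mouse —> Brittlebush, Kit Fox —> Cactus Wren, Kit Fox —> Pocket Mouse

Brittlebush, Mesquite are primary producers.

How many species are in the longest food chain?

4 species

One longest chain: Mesquite → Darkling Beetle → Cactus Wren → Kit Fox.
It has 4 species and 3 links.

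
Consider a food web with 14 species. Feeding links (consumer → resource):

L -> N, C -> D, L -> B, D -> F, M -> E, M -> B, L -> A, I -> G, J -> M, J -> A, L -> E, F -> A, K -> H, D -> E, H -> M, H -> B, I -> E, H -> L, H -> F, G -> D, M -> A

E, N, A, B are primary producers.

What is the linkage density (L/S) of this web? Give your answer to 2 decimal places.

There are L = 21 links among S = 14 species.
L/S = 21/14 = 1.5000 ≈ 1.50.

L/S = 1.50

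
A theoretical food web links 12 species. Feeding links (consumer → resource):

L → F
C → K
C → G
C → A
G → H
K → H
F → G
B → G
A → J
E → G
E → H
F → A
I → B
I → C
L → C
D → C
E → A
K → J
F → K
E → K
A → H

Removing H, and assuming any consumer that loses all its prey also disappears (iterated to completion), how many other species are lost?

Remove H.
Round 1: G (all prey gone) → extinct.
Round 2: B (all prey gone) → extinct.
No further losses. Total secondary extinctions: 2.

2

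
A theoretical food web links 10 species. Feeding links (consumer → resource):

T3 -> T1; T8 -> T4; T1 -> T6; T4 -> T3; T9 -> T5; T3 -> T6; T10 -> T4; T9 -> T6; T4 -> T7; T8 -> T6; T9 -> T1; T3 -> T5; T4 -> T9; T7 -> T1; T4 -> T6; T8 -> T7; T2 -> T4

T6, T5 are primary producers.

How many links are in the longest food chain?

One longest chain: T6 → T1 → T9 → T4 → T8.
It has 5 species and 4 links.

4 links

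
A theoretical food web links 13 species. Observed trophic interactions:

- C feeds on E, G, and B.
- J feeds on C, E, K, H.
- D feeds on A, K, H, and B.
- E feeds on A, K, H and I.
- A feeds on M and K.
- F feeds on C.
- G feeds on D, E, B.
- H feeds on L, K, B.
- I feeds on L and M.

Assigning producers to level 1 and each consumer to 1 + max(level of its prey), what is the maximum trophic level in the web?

6

Producers (level 1): M, B, L, K.
M → A → D → G → C → J gives J level 6.
No species has a prey at level 6, so no species reaches level 7.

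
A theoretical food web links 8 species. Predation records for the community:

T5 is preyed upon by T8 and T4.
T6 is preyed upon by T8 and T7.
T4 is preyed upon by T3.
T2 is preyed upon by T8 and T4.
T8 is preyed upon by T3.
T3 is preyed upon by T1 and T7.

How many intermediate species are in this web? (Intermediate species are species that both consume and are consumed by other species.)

Intermediate species (has both prey and predators): T8, T4, T3.
Count: 3.

3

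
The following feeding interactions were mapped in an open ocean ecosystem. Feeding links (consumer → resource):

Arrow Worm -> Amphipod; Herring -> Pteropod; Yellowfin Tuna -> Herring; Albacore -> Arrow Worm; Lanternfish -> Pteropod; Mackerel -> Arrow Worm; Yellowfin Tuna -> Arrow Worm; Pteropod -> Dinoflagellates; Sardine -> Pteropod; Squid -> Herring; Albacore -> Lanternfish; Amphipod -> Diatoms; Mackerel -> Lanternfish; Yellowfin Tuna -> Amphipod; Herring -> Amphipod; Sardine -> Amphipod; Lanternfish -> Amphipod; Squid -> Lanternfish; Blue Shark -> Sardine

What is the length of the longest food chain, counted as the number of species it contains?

One longest chain: Diatoms → Amphipod → Arrow Worm → Yellowfin Tuna.
It has 4 species and 3 links.

4 species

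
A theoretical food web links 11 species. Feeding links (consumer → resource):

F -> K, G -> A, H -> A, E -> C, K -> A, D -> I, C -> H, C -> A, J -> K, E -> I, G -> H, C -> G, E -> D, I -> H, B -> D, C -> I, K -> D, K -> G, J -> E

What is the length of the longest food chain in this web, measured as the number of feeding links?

5 links

One longest chain: A → H → I → D → K → J.
It has 6 species and 5 links.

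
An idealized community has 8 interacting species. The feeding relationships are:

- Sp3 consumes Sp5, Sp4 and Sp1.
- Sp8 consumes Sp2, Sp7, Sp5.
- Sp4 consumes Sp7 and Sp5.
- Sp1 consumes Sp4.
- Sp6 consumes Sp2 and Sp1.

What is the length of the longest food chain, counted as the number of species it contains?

One longest chain: Sp7 → Sp4 → Sp1 → Sp6.
It has 4 species and 3 links.

4 species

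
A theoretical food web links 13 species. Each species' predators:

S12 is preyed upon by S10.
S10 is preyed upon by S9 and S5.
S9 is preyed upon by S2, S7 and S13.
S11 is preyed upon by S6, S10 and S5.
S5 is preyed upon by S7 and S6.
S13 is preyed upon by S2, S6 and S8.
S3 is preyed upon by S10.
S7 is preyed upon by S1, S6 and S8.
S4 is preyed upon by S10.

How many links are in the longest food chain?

One longest chain: S12 → S10 → S9 → S13 → S2.
It has 5 species and 4 links.

4 links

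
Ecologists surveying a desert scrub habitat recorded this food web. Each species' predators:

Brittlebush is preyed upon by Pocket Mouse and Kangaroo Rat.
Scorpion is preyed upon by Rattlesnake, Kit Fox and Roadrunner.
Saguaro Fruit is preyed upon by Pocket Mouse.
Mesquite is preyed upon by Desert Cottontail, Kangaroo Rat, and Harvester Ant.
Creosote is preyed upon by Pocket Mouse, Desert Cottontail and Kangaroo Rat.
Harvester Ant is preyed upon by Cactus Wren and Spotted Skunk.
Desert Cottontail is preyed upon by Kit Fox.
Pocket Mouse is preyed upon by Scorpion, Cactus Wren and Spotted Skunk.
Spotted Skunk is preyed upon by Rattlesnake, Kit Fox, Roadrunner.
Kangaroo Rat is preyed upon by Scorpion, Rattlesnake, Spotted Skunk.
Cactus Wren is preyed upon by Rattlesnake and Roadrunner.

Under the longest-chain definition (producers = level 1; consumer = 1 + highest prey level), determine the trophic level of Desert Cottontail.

Trophic level 2

Creosote is a producer → level 1.
Desert Cottontail eats Creosote (level 1); other prey at levels: Mesquite 1 → level 2.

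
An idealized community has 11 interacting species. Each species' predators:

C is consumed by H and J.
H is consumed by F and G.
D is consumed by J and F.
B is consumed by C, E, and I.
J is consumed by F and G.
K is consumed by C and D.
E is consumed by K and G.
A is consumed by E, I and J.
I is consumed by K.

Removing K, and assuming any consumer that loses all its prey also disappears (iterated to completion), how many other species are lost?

1

Remove K.
Round 1: D (all prey gone) → extinct.
No further losses. Total secondary extinctions: 1.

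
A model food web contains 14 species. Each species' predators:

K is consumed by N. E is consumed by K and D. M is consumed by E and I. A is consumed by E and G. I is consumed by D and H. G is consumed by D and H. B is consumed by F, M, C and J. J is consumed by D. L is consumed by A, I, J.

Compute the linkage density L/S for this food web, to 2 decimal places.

L/S = 1.36

There are L = 19 links among S = 14 species.
L/S = 19/14 = 1.3571 ≈ 1.36.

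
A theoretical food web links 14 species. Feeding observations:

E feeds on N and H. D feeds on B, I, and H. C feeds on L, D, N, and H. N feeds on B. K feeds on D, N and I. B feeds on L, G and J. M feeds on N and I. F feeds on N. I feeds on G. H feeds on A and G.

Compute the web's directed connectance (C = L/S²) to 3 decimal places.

C = 0.112

The web has S = 14 species and L = 22 feeding links.
C = L / S² = 22 / 196 = 0.1122 ≈ 0.112.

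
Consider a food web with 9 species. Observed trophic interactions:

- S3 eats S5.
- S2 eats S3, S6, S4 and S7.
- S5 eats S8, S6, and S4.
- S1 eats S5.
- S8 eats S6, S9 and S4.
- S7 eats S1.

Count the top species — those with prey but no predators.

Top species (has prey, but nothing eats it): S2.
Count: 1.

1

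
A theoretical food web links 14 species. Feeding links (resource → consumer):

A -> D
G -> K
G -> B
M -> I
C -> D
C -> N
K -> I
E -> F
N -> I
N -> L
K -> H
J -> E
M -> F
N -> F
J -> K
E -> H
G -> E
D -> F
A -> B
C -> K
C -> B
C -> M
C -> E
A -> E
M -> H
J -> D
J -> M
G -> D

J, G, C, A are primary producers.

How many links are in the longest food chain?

2 links

One longest chain: C → N → L.
It has 3 species and 2 links.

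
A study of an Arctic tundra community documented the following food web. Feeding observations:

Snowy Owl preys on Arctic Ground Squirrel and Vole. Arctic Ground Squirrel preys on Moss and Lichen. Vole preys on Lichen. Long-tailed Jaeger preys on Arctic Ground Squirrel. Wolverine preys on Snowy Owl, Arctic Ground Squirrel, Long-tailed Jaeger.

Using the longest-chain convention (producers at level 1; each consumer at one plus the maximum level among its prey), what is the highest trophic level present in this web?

4

Producers (level 1): Lichen, Moss.
Lichen → Arctic Ground Squirrel → Snowy Owl → Wolverine gives Wolverine level 4.
No species has a prey at level 4, so no species reaches level 5.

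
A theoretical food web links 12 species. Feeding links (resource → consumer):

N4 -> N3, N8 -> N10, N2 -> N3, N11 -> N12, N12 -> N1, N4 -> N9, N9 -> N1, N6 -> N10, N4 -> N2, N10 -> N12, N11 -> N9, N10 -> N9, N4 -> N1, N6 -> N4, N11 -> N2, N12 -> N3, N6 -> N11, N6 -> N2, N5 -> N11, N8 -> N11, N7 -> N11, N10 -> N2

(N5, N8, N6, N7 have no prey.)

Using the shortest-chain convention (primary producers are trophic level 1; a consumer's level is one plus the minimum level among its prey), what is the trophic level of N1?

Trophic level 3

N6 is a producer → level 1.
N4 eats N6 → level 2.
N1 eats N4 → level 3.
No prey of N1 is below level 2, so 3 is the minimum.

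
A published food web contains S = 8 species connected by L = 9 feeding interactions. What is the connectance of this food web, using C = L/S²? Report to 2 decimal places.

C = 0.14

The web has S = 8 species and L = 9 feeding links.
C = L / S² = 9 / 64 = 0.1406 ≈ 0.14.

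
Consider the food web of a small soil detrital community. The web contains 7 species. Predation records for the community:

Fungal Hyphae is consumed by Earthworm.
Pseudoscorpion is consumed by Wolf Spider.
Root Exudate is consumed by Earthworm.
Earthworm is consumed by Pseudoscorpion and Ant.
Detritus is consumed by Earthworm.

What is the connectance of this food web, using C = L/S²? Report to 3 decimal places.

C = 0.122

The web has S = 7 species and L = 6 feeding links.
C = L / S² = 6 / 49 = 0.1224 ≈ 0.122.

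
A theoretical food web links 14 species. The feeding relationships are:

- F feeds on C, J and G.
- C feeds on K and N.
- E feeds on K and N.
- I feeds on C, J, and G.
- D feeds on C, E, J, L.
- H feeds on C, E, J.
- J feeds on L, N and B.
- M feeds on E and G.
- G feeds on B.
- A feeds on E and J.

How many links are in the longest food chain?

One longest chain: B → G → F.
It has 3 species and 2 links.

2 links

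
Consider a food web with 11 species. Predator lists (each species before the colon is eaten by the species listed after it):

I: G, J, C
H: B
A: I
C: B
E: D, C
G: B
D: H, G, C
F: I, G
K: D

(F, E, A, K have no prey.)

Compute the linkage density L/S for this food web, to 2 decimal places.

L/S = 1.36

There are L = 15 links among S = 11 species.
L/S = 15/11 = 1.3636 ≈ 1.36.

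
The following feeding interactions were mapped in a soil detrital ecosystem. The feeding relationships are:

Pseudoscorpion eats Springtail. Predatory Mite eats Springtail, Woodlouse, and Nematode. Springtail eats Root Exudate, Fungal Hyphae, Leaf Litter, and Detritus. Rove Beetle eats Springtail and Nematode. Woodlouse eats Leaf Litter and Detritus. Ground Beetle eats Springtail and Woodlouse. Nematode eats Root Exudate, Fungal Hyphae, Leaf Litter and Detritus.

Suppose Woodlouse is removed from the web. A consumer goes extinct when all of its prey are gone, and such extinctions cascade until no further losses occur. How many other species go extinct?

0

Remove Woodlouse.
Every predator of it retains at least one other prey: Ground Beetle still has Springtail; Predatory Mite still has Nematode, Springtail.
No consumer loses all prey, so no secondary extinctions occur.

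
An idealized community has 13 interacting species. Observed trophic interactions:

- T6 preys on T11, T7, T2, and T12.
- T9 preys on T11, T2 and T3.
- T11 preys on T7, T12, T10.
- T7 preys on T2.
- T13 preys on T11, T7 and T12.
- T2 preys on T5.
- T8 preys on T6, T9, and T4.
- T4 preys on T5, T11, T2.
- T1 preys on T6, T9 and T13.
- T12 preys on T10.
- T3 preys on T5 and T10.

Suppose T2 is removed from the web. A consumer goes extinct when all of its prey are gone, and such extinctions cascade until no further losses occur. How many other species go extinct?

1

Remove T2.
Round 1: T7 (all prey gone) → extinct.
No further losses. Total secondary extinctions: 1.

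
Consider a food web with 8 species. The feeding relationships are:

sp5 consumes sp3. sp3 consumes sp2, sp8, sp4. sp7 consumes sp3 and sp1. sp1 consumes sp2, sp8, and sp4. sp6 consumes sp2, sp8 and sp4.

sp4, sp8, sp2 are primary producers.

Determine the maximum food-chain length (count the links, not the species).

One longest chain: sp4 → sp1 → sp7.
It has 3 species and 2 links.

2 links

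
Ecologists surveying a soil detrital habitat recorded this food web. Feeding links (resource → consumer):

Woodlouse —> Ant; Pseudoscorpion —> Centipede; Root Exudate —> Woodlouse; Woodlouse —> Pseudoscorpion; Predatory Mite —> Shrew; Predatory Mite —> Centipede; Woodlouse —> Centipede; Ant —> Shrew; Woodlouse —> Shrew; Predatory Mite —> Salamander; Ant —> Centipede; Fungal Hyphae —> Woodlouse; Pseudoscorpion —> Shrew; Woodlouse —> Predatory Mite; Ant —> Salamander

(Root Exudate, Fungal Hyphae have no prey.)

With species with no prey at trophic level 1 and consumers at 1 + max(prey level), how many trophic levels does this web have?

4

Basal resources (level 1): Root Exudate, Fungal Hyphae.
Root Exudate → Woodlouse → Predatory Mite → Shrew gives Shrew level 4.
No species has a prey at level 4, so no species reaches level 5.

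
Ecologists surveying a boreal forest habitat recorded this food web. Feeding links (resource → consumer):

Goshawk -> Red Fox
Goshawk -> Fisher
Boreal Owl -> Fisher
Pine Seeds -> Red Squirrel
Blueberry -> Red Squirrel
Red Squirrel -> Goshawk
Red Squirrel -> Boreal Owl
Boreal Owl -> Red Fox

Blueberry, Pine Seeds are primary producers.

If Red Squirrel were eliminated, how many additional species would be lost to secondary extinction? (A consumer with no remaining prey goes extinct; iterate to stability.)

4

Remove Red Squirrel.
Round 1: Goshawk (all prey gone), Boreal Owl (all prey gone) → extinct.
Round 2: Fisher (all prey gone), Red Fox (all prey gone) → extinct.
No further losses. Total secondary extinctions: 4.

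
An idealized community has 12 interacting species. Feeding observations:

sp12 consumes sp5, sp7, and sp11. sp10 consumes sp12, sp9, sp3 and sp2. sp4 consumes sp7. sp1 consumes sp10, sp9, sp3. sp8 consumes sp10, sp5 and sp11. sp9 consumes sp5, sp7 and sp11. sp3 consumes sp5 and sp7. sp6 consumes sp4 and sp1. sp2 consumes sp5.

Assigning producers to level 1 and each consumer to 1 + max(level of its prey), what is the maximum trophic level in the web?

Producers (level 1): sp7, sp5, sp11.
sp5 → sp2 → sp10 → sp1 → sp6 gives sp6 level 5.
No species has a prey at level 5, so no species reaches level 6.

5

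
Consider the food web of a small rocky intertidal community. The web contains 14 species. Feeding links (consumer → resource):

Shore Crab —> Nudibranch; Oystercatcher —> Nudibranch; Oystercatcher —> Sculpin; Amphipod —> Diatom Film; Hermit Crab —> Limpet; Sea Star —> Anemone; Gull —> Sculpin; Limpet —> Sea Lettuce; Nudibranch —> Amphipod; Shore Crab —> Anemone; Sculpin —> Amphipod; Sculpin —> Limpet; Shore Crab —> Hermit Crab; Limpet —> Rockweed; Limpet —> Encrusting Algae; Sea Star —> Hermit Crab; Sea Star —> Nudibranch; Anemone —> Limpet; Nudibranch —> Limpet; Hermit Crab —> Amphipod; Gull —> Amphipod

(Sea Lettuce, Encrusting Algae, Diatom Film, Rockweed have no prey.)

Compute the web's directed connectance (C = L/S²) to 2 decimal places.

The web has S = 14 species and L = 21 feeding links.
C = L / S² = 21 / 196 = 0.1071 ≈ 0.11.

C = 0.11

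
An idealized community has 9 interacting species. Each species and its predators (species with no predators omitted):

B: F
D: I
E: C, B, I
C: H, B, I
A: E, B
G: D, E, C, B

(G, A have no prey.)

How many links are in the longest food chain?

4 links

One longest chain: G → E → C → B → F.
It has 5 species and 4 links.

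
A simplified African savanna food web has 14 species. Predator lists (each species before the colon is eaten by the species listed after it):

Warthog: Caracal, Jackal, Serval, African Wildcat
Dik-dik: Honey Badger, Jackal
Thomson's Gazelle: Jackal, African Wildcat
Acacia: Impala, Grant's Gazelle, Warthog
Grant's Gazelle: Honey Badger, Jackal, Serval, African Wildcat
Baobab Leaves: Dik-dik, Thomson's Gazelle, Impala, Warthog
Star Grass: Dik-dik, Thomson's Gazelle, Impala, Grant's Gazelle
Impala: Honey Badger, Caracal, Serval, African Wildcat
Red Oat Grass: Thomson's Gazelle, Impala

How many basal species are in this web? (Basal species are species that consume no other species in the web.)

4

Basal species (no prey listed): Baobab Leaves, Red Oat Grass, Star Grass, Acacia.
Count: 4.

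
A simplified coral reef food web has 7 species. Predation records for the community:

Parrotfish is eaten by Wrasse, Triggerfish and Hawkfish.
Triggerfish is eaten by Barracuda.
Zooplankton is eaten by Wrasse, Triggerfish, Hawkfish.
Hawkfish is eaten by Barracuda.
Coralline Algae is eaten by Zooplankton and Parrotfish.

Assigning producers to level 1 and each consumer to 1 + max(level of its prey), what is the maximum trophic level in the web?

Producers (level 1): Coralline Algae.
Coralline Algae → Parrotfish → Hawkfish → Barracuda gives Barracuda level 4.
No species has a prey at level 4, so no species reaches level 5.

4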